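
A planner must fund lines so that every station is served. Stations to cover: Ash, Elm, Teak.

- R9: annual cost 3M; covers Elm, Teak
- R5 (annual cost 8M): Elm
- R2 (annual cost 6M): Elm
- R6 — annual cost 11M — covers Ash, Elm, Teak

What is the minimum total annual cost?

11

The greedy cost-per-new-station heuristic would pick R9 and R6 for 14, but a cheaper cover exists.
R6 alone covers Ash, Elm, Teak — every station.
Total annual cost: 11.
No cover costs less than 11.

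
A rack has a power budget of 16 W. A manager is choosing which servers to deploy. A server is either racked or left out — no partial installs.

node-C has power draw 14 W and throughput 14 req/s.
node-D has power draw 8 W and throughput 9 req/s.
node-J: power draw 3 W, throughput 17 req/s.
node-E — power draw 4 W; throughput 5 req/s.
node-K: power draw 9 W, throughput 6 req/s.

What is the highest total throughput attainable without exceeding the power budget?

This is an integer program with binary decision variables.
node-D + node-J: power draw 8 + 3 = 11 ≤ 16, throughput 9 + 17 = 26.
node-J + node-E + node-K: power draw 3 + 4 + 9 = 16 ≤ 16, throughput 17 + 5 + 6 = 28.
node-D + node-J + node-E: power draw 8 + 3 + 4 = 15 ≤ 16, throughput 9 + 17 + 5 = 31.
Best is node-D, node-J, and node-E with total throughput 31.

31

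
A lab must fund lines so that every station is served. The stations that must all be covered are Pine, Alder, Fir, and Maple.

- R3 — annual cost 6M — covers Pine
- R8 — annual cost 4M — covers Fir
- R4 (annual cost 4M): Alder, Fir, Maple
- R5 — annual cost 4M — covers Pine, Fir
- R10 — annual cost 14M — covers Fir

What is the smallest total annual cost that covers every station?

Choose R4 and R5: together they cover Pine, Alder, Fir, Maple — every station.
Total annual cost: 4 + 4 = 8.
No cover costs less than 8.

8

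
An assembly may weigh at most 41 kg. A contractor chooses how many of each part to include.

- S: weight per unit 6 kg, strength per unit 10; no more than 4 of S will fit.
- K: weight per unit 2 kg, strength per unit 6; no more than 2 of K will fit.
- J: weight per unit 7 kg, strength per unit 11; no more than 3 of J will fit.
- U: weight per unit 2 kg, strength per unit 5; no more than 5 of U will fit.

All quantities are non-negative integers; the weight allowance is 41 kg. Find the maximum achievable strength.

This is a bounded integer knapsack.
Take 1×S, 2×K, 3×J, and 5×U: weight 41 ≤ 41, strength 1·10 + 2·6 + 3·11 + 5·5 = 80.
K has the best ratio (6/2) and is taken to its limit of 2; remaining capacity is filled optimally with the others.

80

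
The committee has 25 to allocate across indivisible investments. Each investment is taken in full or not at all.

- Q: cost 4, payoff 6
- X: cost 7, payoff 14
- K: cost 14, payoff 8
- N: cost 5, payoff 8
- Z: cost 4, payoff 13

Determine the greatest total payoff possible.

Allowing fractional choices, the relaxed optimum would be about 43.9, but investments are indivisible.
Q + X + N + Z: cost 4 + 7 + 5 + 4 = 20 ≤ 25, payoff 6 + 14 + 8 + 13 = 41.
X + N + Z: cost 7 + 5 + 4 = 16 ≤ 25, payoff 14 + 8 + 13 = 35.
Best is Q, X, N, and Z with total payoff 41.

41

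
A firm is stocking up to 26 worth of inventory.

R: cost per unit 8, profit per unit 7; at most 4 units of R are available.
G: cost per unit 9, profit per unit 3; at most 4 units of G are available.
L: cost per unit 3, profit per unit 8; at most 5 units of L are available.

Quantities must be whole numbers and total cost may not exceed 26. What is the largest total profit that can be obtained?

47

This is a bounded integer knapsack.
L has the best ratio (8/3); taking only L gives at most 5×8 = 40 (stopped by the supply cap of 5).
Mixing does better — 1×R and 5×L: cost 23 ≤ 26, profit 1·7 + 5·8 = 47.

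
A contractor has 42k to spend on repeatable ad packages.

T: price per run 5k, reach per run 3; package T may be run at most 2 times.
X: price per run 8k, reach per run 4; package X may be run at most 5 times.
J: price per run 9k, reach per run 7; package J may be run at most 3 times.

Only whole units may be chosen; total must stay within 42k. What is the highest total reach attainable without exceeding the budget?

28

1×T, 1×X, and 3×J: price 40 ≤ 42, reach 1·3 + 1·4 + 3·7 = 28.
2×T and 3×J: price 37 ≤ 42, reach 2·3 + 3·7 = 27.
Best is 28.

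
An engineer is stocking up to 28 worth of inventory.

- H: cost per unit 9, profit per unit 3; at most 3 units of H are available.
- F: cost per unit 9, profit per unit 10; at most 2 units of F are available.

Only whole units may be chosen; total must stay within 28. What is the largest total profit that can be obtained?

23

This is a bounded integer knapsack.
1×H and 2×F: cost 27 ≤ 28, profit 1·3 + 2·10 = 23.
2×F: cost 18 ≤ 28, profit 2·10 = 20.
Best is 23.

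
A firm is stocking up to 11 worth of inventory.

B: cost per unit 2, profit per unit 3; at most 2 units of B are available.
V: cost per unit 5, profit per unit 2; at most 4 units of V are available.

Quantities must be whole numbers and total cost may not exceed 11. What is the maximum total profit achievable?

8

This is a bounded integer knapsack.
2×B and 1×V: cost 9 ≤ 11, profit 2·3 + 1·2 = 8.
2×B: cost 4 ≤ 11, profit 2·3 = 6.
Best is 8.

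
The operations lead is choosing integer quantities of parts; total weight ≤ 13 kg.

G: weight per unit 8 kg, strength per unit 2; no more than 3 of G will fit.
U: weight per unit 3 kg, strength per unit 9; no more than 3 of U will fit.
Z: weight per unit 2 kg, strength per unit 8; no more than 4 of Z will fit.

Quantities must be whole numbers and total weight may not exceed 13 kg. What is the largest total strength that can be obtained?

43

This is a bounded integer knapsack.
Z has the best ratio (8/2); taking only Z gives at most 4×8 = 32 (stopped by the supply cap of 4).
Mixing does better — 3×U and 2×Z: weight 13 ≤ 13, strength 3·9 + 2·8 = 43.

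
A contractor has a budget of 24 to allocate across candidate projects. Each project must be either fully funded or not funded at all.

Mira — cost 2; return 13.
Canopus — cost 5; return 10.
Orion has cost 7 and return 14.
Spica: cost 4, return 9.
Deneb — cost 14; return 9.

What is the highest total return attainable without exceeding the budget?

Take Mira, Canopus, Orion, and Spica: cost 2 + 5 + 7 + 4 = 18 ≤ 24, return 13 + 10 + 14 + 9 = 46.
No other feasible combination does better.

46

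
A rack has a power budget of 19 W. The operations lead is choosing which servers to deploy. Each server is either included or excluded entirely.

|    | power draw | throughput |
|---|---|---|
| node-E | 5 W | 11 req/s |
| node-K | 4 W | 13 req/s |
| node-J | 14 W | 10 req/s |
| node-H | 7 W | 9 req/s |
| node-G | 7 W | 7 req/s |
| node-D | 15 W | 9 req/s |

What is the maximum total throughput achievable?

Treat it as a binary knapsack problem.
Allowing fractional choices, the relaxed optimum would be about 36.0, but servers are indivisible.
node-K + node-H + node-G: power draw 4 + 7 + 7 = 18 ≤ 19, throughput 13 + 9 + 7 = 29.
node-E + node-K + node-H: power draw 5 + 4 + 7 = 16 ≤ 19, throughput 11 + 13 + 9 = 33.
node-E + node-K + node-G: power draw 5 + 4 + 7 = 16 ≤ 19, throughput 11 + 13 + 7 = 31.
Best is node-E, node-K, and node-H with total throughput 33.

33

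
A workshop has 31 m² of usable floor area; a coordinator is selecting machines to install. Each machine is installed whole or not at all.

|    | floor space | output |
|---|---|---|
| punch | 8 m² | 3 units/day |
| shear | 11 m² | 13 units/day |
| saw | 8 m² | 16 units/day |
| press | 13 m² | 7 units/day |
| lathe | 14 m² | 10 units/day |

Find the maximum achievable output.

32

shear + saw: floor space 11 + 8 = 19 ≤ 31, output 13 + 16 = 29.
punch + saw + lathe: floor space 8 + 8 + 14 = 30 ≤ 31, output 3 + 16 + 10 = 29.
punch + shear + saw: floor space 8 + 11 + 8 = 27 ≤ 31, output 3 + 13 + 16 = 32.
Best is punch, shear, and saw with total output 32.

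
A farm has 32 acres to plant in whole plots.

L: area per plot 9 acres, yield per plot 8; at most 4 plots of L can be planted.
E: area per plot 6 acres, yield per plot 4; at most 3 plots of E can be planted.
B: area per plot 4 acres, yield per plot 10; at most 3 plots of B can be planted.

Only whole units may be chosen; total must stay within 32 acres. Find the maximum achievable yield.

46

This is a bounded integer knapsack.
2×L and 3×B: area 30 ≤ 32, yield 2·8 + 3·10 = 46.
3×E and 3×B: area 30 ≤ 32, yield 3·4 + 3·10 = 42.
Best is 46.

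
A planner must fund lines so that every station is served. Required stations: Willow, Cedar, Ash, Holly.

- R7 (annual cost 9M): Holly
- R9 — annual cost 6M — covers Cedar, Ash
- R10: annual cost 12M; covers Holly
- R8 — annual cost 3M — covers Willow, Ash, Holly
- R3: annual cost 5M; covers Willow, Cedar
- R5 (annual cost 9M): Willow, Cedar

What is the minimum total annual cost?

8

Choose R8 and R3: together they cover Willow, Cedar, Ash, Holly — every station.
Total annual cost: 3 + 5 = 8.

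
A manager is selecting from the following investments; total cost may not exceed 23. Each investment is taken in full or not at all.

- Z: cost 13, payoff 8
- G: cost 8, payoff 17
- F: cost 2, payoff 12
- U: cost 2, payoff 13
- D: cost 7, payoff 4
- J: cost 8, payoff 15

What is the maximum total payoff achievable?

57

This is a 0-1 knapsack instance.
Allowing fractional choices, the relaxed optimum would be about 58.8, but investments are indivisible.
G + U + J: cost 8 + 2 + 8 = 18 ≤ 23, payoff 17 + 13 + 15 = 45.
G + F + U + D: cost 8 + 2 + 2 + 7 = 19 ≤ 23, payoff 17 + 12 + 13 + 4 = 46.
G + F + U + J: cost 8 + 2 + 2 + 8 = 20 ≤ 23, payoff 17 + 12 + 13 + 15 = 57.
Best is G, F, U, and J with total payoff 57.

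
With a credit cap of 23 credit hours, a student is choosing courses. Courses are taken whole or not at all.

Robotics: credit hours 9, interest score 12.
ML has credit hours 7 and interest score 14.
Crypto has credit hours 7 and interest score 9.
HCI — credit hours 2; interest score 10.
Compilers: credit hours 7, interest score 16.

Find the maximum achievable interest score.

Allowing fractional choices, the relaxed optimum would be about 49.3, but courses are indivisible.
Robotics + ML + Compilers: credit hours 9 + 7 + 7 = 23 ≤ 23, interest score 12 + 14 + 16 = 42.
ML + HCI + Compilers: credit hours 7 + 2 + 7 = 16 ≤ 23, interest score 14 + 10 + 16 = 40.
ML + Crypto + HCI + Compilers: credit hours 7 + 7 + 2 + 7 = 23 ≤ 23, interest score 14 + 9 + 10 + 16 = 49.
Best is ML, Crypto, HCI, and Compilers with total interest score 49.

49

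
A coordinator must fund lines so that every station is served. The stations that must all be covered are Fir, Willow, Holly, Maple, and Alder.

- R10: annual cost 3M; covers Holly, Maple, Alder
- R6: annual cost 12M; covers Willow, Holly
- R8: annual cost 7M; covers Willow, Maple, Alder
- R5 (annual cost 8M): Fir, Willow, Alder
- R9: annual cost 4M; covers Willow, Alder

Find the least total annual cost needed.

Choose R10 and R5: together they cover Fir, Willow, Holly, Maple, Alder — every station.
Total annual cost: 3 + 8 = 11.
No cover costs less than 11.

11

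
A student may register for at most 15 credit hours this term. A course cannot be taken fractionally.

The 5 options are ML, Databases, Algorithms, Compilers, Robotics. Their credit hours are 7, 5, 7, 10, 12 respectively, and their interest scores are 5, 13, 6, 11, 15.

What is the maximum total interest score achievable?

ML + Databases: credit hours 7 + 5 = 12 ≤ 15, interest score 5 + 13 = 18.
Databases + Compilers: credit hours 5 + 10 = 15 ≤ 15, interest score 13 + 11 = 24.
Databases + Algorithms: credit hours 5 + 7 = 12 ≤ 15, interest score 13 + 6 = 19.
Best is Databases and Compilers with total interest score 24.

24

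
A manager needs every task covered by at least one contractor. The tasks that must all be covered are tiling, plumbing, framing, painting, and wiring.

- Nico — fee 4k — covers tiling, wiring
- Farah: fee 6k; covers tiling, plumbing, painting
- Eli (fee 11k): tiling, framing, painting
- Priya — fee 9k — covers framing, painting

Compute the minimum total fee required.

19

Choose Nico, Farah, and Priya: together they cover tiling, plumbing, framing, painting, wiring — every task.
Total fee: 4 + 6 + 9 = 19.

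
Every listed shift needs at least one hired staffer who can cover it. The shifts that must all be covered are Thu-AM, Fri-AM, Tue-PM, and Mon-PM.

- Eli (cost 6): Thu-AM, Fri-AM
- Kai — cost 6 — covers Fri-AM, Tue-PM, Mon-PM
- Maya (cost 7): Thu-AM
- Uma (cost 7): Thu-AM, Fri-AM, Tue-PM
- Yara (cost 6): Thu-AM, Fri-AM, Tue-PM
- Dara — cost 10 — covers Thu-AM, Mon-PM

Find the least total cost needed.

Choose Eli and Kai: together they cover Thu-AM, Fri-AM, Tue-PM, Mon-PM — every shift.
Total cost: 6 + 6 = 12.

12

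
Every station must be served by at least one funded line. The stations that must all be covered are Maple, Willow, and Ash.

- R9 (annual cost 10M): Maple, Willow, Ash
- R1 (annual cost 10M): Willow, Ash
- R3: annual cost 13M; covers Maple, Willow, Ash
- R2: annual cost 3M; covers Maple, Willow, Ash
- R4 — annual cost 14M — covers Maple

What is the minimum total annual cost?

3

R2 alone covers Maple, Willow, Ash — every station.
Total annual cost: 3.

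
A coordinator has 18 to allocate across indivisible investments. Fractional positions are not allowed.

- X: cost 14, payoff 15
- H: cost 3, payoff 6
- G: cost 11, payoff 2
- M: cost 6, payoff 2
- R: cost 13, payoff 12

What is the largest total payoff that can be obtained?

Take X and H: cost 14 + 3 = 17 ≤ 18, payoff 15 + 6 = 21.
No other feasible combination does better.

21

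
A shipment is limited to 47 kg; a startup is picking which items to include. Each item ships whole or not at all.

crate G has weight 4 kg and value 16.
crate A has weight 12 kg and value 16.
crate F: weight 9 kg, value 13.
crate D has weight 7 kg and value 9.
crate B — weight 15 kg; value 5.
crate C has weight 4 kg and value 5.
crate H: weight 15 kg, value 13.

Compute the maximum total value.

Take crate G, crate A, crate F, crate D, and crate H: weight 4 + 12 + 9 + 7 + 15 = 47 ≤ 47, value 16 + 16 + 13 + 9 + 13 = 67.
No other feasible combination does better.

67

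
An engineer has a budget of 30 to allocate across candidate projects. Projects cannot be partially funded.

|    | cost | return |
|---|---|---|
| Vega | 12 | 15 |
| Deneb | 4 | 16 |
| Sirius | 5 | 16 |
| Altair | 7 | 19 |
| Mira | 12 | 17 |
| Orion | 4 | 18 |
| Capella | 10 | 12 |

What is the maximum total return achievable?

Sirius + Altair + Mira + Orion: cost 5 + 7 + 12 + 4 = 28 ≤ 30, return 16 + 19 + 17 + 18 = 70.
Deneb + Altair + Mira + Orion: cost 4 + 7 + 12 + 4 = 27 ≤ 30, return 16 + 19 + 17 + 18 = 70.
Deneb + Sirius + Altair + Orion + Capella: cost 4 + 5 + 7 + 4 + 10 = 30 ≤ 30, return 16 + 16 + 19 + 18 + 12 = 81.
Best is Deneb, Sirius, Altair, Orion, and Capella with total return 81.

81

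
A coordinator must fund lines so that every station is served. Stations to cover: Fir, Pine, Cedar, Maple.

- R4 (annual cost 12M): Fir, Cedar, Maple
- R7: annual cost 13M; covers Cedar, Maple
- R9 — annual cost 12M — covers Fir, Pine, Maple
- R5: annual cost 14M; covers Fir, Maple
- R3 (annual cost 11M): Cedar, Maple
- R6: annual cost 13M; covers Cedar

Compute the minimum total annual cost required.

23

The greedy cost-per-new-station heuristic would pick R4 and R9 for 24, but a cheaper cover exists.
Choose R9 and R3: together they cover Fir, Pine, Cedar, Maple — every station.
Total annual cost: 12 + 11 = 23.
No cover costs less than 23.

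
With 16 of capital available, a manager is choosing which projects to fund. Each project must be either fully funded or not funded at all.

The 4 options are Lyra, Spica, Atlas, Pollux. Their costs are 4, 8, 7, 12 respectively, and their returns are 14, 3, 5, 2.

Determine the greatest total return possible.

19

This is a 0-1 knapsack instance.
Take Lyra and Atlas: cost 4 + 7 = 11 ≤ 16, return 14 + 5 = 19.
No other feasible combination does better.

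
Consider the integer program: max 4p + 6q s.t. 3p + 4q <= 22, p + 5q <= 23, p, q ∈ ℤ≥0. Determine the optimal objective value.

32

(p,q)=(2,4): 3·2+4·4=22≤22, 1·2+5·4=22≤23, objective 32.
(p,q)=(3,3): 3·3+4·3=21≤22, 1·3+5·3=18≤23, objective 30.
(p,q)=(1,4): 3·1+4·4=19≤22, 1·1+5·4=21≤23, objective 28.
(p,q)=(2,3): 3·2+4·3=18≤22, 1·2+5·3=17≤23, objective 26.
Maximum is 32 at (p,q)=(2,4).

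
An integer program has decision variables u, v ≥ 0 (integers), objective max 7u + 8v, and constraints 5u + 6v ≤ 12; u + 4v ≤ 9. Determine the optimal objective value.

16

The continuous relaxation peaks at (2.4, 0) with value 16.80; rounding to a feasible lattice point costs some objective.
(u,v)=(0,2): 5·0+6·2=12≤12, 1·0+4·2=8≤9, objective 16.
(u,v)=(1,1): 5·1+6·1=11≤12, 1·1+4·1=5≤9, objective 15.
Maximum is 16 at (u,v)=(0,2).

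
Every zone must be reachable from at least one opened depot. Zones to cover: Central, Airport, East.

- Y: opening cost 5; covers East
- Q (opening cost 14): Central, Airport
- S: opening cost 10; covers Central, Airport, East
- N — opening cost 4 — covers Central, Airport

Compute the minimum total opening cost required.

9

This is a weighted set-cover instance.
Choose Y and N: together they cover Central, Airport, East — every zone.
Total opening cost: 5 + 4 = 9.
No cover costs less than 9.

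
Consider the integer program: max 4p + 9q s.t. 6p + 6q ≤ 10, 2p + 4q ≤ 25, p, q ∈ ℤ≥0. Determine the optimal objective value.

9

(p,q)=(0,1): 6·0+6·1=6≤10, 2·0+4·1=4≤25, objective 9.
(p,q)=(1,0): 6·1+6·0=6≤10, 2·1+4·0=2≤25, objective 4.
No feasible integer point exceeds 9.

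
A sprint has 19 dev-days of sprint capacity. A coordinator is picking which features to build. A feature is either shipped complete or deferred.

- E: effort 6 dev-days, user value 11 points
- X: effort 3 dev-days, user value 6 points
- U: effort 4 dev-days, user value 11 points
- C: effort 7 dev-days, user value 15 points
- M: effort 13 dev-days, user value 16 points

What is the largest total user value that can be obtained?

37

Treat it as a binary knapsack problem.
Allowing fractional choices, the relaxed optimum would be about 41.2, but features are indivisible.
X + U + C: effort 3 + 4 + 7 = 14 ≤ 19, user value 6 + 11 + 15 = 32.
E + U + C: effort 6 + 4 + 7 = 17 ≤ 19, user value 11 + 11 + 15 = 37.
E + X + C: effort 6 + 3 + 7 = 16 ≤ 19, user value 11 + 6 + 15 = 32.
Best is E, U, and C with total user value 37.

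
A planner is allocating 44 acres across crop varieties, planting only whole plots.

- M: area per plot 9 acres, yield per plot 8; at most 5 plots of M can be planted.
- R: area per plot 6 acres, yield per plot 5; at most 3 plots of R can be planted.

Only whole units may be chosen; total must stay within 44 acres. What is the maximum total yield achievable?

37

4×M and 1×R: area 42 ≤ 44, yield 4·8 + 1·5 = 37.
3×M and 2×R: area 39 ≤ 44, yield 3·8 + 2·5 = 34.
Best is 37.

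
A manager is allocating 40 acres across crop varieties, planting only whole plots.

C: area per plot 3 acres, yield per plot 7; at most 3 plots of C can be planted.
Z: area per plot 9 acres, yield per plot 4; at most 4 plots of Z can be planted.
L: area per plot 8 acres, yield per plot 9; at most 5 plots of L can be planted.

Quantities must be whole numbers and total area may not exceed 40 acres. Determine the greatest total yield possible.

Take 2×C and 4×L: area 38 ≤ 40, yield 2·7 + 4·9 = 50.
No other integer combination yields more.

50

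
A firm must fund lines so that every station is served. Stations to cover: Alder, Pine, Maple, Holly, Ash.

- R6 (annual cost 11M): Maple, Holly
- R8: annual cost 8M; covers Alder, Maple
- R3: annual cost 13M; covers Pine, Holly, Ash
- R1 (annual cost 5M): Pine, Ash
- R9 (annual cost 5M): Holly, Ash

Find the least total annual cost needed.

Choose R8, R1, and R9: together they cover Alder, Pine, Maple, Holly, Ash — every station.
Total annual cost: 8 + 5 + 5 = 18.

18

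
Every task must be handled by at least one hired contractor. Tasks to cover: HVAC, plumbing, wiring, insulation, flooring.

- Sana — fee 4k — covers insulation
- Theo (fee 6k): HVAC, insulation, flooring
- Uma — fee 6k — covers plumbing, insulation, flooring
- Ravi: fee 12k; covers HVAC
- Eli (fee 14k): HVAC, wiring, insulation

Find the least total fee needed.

This is an integer covering problem.
The greedy cost-per-new-task heuristic would pick Theo, Uma, and Eli for 26, but a cheaper cover exists.
Choose Uma and Eli: together they cover HVAC, plumbing, wiring, insulation, flooring — every task.
Total fee: 6 + 14 = 20.
No cover costs less than 20.

20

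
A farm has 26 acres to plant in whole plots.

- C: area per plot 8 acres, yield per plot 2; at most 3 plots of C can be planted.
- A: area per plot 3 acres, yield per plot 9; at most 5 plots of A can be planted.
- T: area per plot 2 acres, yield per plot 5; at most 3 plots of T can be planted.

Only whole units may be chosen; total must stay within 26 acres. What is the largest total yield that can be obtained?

60

This is a bounded integer knapsack.
A has the best ratio (9/3); taking only A gives at most 5×9 = 45 (stopped by the supply cap of 5).
Mixing does better — 5×A and 3×T: area 21 ≤ 26, yield 5·9 + 3·5 = 60.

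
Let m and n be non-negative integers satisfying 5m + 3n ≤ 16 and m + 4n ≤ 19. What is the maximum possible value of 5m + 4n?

The continuous relaxation peaks at (0.412, 4.65) with value 20.65; rounding to a feasible lattice point costs some objective.
(m,n)=(2,2): 5·2+3·2=16≤16, 1·2+4·2=10≤19, objective 18.
(m,n)=(1,3): 5·1+3·3=14≤16, 1·1+4·3=13≤19, objective 17.
Maximum is 18 at (m,n)=(2,2).

18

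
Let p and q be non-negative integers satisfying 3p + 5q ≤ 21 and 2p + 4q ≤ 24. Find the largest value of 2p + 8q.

The continuous relaxation peaks at (0, 4.2) with value 33.60; rounding to a feasible lattice point costs some objective.
(p,q)=(0,4): 3·0+5·4=20≤21, 2·0+4·4=16≤24, objective 32.
(p,q)=(1,3): 3·1+5·3=18≤21, 2·1+4·3=14≤24, objective 26.
(p,q)=(0,3): 3·0+5·3=15≤21, 2·0+4·3=12≤24, objective 24.
Maximum is 32 at (p,q)=(0,4).

32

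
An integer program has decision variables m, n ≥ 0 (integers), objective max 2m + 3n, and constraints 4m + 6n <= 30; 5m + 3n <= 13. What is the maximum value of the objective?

12

(m,n)=(0,4): 4·0+6·4=24≤30, 5·0+3·4=12≤13, objective 12.
(m,n)=(0,3): 4·0+6·3=18≤30, 5·0+3·3=9≤13, objective 9.
No feasible integer point exceeds 12.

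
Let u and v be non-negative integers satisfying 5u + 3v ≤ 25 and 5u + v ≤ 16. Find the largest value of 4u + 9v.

72

(u,v)=(0,8) is feasible, giving 72.
(u,v)=(0,7) is feasible, giving 63.
Maximum is 72 at (u,v)=(0,8).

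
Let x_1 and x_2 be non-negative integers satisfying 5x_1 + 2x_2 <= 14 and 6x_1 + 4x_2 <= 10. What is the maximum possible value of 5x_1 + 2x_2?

7

(x_1,x_2)=(1,1) is feasible, giving 7.
(x_1,x_2)=(1,0) is feasible, giving 5.
No feasible integer point exceeds 7.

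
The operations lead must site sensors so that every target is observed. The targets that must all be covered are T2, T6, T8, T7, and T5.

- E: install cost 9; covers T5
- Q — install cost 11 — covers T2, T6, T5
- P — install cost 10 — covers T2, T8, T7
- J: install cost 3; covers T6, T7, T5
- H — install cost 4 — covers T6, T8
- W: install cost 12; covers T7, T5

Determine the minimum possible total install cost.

13

The greedy cost-per-new-target heuristic would pick J, H, and P for 17, but a cheaper cover exists.
Choose P and J: together they cover T2, T6, T8, T7, T5 — every target.
Total install cost: 10 + 3 = 13.
No cover costs less than 13.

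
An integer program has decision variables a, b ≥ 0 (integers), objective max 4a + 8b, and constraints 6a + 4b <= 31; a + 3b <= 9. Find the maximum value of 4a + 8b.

The continuous relaxation peaks at (4.07, 1.64) with value 29.43; rounding to a feasible lattice point costs some objective.
(a,b)=(3,2): 6·3+4·2=26≤31, 1·3+3·2=9≤9, objective 28.
(a,b)=(2,2): 6·2+4·2=20≤31, 1·2+3·2=8≤9, objective 24.
(a,b)=(4,1): 6·4+4·1=28≤31, 1·4+3·1=7≤9, objective 24.
(a,b)=(3,1): 6·3+4·1=22≤31, 1·3+3·1=6≤9, objective 20.
The best lattice point is (3,2), giving 28.

28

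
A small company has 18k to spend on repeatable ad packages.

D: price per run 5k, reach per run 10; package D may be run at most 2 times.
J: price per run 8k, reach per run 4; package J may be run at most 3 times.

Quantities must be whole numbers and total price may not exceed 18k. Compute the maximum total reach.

24

This is a bounded integer knapsack.
Take 2×D and 1×J: price 18 ≤ 18, reach 2·10 + 1·4 = 24.
D has the best ratio (10/5) and is taken to its limit of 2; remaining capacity is filled optimally with the others.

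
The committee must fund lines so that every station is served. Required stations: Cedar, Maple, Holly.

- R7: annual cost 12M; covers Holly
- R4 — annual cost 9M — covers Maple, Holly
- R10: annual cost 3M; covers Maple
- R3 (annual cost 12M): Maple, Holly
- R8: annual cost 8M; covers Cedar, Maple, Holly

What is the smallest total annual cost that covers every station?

8

R8 alone covers Cedar, Maple, Holly — every station.
Total annual cost: 8.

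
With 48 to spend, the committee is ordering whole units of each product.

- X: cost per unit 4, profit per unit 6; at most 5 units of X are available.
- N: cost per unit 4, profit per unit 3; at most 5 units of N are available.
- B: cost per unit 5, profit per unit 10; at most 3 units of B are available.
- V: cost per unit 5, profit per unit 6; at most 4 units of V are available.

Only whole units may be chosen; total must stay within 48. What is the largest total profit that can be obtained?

3×X, 3×B, and 4×V: cost 47 ≤ 48, profit 3·6 + 3·10 + 4·6 = 72.
4×X, 3×B, and 3×V: cost 46 ≤ 48, profit 4·6 + 3·10 + 3·6 = 72.
Best is 72.

72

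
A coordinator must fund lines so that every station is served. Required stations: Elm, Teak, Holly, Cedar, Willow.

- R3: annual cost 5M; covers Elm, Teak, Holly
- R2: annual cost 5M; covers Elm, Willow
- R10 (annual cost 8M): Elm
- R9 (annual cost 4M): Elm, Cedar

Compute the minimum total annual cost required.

Choose R3, R2, and R9: together they cover Elm, Teak, Holly, Cedar, Willow — every station.
Total annual cost: 5 + 5 + 4 = 14.
No cover costs less than 14.

14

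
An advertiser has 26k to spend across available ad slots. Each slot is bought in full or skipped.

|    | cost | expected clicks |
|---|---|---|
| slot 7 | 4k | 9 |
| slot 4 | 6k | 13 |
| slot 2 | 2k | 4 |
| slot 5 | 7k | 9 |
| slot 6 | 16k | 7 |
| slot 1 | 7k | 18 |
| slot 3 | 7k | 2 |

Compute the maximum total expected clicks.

53

This is a 0-1 knapsack instance.
Take slot 7, slot 4, slot 2, slot 5, and slot 1: cost 4 + 6 + 2 + 7 + 7 = 26 ≤ 26, expected clicks 9 + 13 + 4 + 9 + 18 = 53.
No other feasible combination does better.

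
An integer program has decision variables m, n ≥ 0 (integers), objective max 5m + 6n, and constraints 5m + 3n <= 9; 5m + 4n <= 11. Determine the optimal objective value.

(m,n)=(0,2): 5·0+3·2=6≤9, 5·0+4·2=8≤11, objective 12.
(m,n)=(1,1): 5·1+3·1=8≤9, 5·1+4·1=9≤11, objective 11.
(m,n)=(0,1): 5·0+3·1=3≤9, 5·0+4·1=4≤11, objective 6.
The best lattice point is (0,2), giving 12.

12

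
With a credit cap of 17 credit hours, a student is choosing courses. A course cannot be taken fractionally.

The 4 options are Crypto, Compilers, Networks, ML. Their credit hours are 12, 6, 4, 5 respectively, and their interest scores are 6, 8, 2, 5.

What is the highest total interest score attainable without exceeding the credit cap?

15

Allowing fractional choices, the relaxed optimum would be about 16.0, but courses are indivisible.
Compilers + Networks + ML: credit hours 6 + 4 + 5 = 15 ≤ 17, interest score 8 + 2 + 5 = 15.
Crypto + ML: credit hours 12 + 5 = 17 ≤ 17, interest score 6 + 5 = 11.
Compilers + ML: credit hours 6 + 5 = 11 ≤ 17, interest score 8 + 5 = 13.
Best is Compilers, Networks, and ML with total interest score 15.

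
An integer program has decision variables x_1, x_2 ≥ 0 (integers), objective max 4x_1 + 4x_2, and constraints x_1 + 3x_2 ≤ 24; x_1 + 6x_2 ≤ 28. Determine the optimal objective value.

96

(x_1,x_2)=(24,0): 1·24+3·0=24≤24, 1·24+6·0=24≤28, objective 96.
(x_1,x_2)=(23,0): 1·23+3·0=23≤24, 1·23+6·0=23≤28, objective 92.
No feasible integer point exceeds 96.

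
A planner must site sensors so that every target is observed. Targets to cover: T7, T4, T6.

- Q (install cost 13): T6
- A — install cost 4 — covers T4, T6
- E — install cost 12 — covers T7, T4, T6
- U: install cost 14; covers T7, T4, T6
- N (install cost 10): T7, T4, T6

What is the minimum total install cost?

N alone covers T7, T4, T6 — every target.
Total install cost: 10.

10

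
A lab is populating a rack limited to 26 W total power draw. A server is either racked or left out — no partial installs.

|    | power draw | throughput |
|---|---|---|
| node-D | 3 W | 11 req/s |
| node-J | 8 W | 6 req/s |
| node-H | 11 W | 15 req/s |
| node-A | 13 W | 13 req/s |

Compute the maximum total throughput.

32

Treat it as a binary knapsack problem.
Allowing fractional choices, the relaxed optimum would be about 38.0, but servers are indivisible.
node-D + node-J + node-A: power draw 3 + 8 + 13 = 24 ≤ 26, throughput 11 + 6 + 13 = 30.
node-H + node-A: power draw 11 + 13 = 24 ≤ 26, throughput 15 + 13 = 28.
node-D + node-J + node-H: power draw 3 + 8 + 11 = 22 ≤ 26, throughput 11 + 6 + 15 = 32.
Best is node-D, node-J, and node-H with total throughput 32.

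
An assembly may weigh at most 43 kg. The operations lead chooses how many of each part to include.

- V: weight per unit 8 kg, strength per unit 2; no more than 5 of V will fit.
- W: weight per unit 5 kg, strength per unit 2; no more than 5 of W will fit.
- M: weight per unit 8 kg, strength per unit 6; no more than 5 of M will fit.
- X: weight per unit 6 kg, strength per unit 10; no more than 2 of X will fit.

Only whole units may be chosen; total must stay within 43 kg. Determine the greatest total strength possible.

This is a bounded integer knapsack.
3×M and 2×X: weight 36 ≤ 43, strength 3·6 + 2·10 = 38.
1×W, 3×M, and 2×X: weight 41 ≤ 43, strength 1·2 + 3·6 + 2·10 = 40.
Best is 40.

40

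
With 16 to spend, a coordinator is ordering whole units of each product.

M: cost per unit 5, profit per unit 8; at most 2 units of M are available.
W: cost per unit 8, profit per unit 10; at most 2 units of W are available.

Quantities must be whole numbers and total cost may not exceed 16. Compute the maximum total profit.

20

This is a bounded integer knapsack.
2×W: cost 16 ≤ 16, profit 2·10 = 20.
1×M and 1×W: cost 13 ≤ 16, profit 1·8 + 1·10 = 18.
Best is 20.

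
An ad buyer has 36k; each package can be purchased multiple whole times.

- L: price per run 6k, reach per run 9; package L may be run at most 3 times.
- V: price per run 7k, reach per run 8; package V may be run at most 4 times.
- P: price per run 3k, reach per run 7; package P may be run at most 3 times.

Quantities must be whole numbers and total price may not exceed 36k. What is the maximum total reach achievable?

P has the best ratio (7/3); taking only P gives at most 3×7 = 21 (stopped by the supply cap of 3).
Mixing does better — 3×L, 1×V, and 3×P: price 34 ≤ 36, reach 3·9 + 1·8 + 3·7 = 56.

56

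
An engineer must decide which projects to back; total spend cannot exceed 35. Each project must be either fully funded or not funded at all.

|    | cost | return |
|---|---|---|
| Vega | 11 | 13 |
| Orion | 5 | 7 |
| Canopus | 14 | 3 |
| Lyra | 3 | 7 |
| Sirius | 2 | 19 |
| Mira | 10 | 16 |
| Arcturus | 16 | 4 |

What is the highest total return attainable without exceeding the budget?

62

Allowing fractional choices, the relaxed optimum would be about 63.0, but projects are indivisible.
Vega + Lyra + Sirius + Mira: cost 11 + 3 + 2 + 10 = 26 ≤ 35, return 13 + 7 + 19 + 16 = 55.
Vega + Orion + Lyra + Sirius + Mira: cost 11 + 5 + 3 + 2 + 10 = 31 ≤ 35, return 13 + 7 + 7 + 19 + 16 = 62.
Best is Vega, Orion, Lyra, Sirius, and Mira with total return 62.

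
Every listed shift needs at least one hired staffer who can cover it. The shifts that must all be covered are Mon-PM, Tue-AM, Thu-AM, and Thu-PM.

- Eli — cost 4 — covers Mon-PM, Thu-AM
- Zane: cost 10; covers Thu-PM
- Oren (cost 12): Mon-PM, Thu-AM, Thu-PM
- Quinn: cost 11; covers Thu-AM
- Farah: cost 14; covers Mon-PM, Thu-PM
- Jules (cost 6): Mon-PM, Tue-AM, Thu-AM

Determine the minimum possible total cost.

16

The greedy cost-per-new-shift heuristic would pick Eli, Jules, and Zane for 20, but a cheaper cover exists.
Choose Zane and Jules: together they cover Mon-PM, Tue-AM, Thu-AM, Thu-PM — every shift.
Total cost: 10 + 6 = 16.
No cover costs less than 16.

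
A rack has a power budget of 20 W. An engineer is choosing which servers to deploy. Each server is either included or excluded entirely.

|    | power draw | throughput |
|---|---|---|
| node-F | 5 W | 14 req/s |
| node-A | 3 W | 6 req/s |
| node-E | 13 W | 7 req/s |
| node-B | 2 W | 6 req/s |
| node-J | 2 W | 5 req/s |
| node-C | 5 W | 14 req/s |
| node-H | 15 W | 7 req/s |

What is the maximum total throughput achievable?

Take node-F, node-A, node-B, node-J, and node-C: power draw 5 + 3 + 2 + 2 + 5 = 17 ≤ 20, throughput 14 + 6 + 6 + 5 + 14 = 45.
No other feasible combination does better.

45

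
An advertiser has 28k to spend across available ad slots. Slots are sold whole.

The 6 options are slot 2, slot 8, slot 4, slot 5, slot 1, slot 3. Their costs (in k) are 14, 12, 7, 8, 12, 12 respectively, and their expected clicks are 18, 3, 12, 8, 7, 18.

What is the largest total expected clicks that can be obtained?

Take slot 4, slot 5, and slot 3: cost 7 + 8 + 12 = 27 ≤ 28, expected clicks 12 + 8 + 18 = 38.
No other feasible combination does better.

38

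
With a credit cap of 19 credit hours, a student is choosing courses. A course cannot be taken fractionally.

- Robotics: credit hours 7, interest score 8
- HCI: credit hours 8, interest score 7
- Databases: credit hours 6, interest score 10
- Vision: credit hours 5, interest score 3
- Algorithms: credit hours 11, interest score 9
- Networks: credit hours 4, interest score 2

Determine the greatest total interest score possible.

Allowing fractional choices, the relaxed optimum would be about 23.2, but courses are indivisible.
Robotics + Databases + Vision: credit hours 7 + 6 + 5 = 18 ≤ 19, interest score 8 + 10 + 3 = 21.
HCI + Databases + Vision: credit hours 8 + 6 + 5 = 19 ≤ 19, interest score 7 + 10 + 3 = 20.
Robotics + Databases + Networks: credit hours 7 + 6 + 4 = 17 ≤ 19, interest score 8 + 10 + 2 = 20.
Best is Robotics, Databases, and Vision with total interest score 21.

21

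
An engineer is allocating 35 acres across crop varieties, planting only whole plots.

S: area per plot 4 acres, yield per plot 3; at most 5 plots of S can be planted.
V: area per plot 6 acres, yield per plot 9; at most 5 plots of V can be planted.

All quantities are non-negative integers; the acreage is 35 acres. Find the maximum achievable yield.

48

V has the best ratio (9/6); taking only V gives at most 5×9 = 45 (stopped by the area limit).
Mixing does better — 1×S and 5×V: area 34 ≤ 35, yield 1·3 + 5·9 = 48.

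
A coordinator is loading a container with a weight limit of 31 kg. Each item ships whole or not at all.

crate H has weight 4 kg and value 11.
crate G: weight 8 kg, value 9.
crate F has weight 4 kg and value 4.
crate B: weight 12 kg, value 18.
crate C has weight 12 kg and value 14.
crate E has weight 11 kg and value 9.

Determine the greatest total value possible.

Allowing fractional choices, the relaxed optimum would be about 46.4, but items are indivisible.
crate H + crate B + crate C: weight 4 + 12 + 12 = 28 ≤ 31, value 11 + 18 + 14 = 43.
crate H + crate G + crate F + crate B: weight 4 + 8 + 4 + 12 = 28 ≤ 31, value 11 + 9 + 4 + 18 = 42.
Best is crate H, crate B, and crate C with total value 43.

43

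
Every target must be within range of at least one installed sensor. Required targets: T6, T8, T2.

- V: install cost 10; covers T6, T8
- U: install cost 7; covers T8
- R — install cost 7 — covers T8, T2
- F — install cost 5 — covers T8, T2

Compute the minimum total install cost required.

15

Choose V and F: together they cover T6, T8, T2 — every target.
Total install cost: 10 + 5 = 15.
No cover costs less than 15.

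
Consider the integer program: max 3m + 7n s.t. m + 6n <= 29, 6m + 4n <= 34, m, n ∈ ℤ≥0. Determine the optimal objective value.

37

(m,n)=(3,4): 1·3+6·4=27≤29, 6·3+4·4=34≤34, objective 37.
(m,n)=(2,4): 1·2+6·4=26≤29, 6·2+4·4=28≤34, objective 34.
No feasible integer point exceeds 37.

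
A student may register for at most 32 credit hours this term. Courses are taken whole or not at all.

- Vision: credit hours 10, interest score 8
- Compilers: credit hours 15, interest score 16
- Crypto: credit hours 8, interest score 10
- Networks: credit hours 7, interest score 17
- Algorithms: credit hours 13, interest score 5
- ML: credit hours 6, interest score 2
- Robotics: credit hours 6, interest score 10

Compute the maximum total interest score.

Take Vision, Crypto, Networks, and Robotics: credit hours 10 + 8 + 7 + 6 = 31 ≤ 32, interest score 8 + 10 + 17 + 10 = 45.
No other feasible combination does better.

45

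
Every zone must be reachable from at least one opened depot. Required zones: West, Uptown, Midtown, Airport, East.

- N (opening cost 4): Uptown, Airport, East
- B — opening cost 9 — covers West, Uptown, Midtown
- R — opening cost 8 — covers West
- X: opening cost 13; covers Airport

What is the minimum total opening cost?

13

Choose N and B: together they cover West, Uptown, Midtown, Airport, East — every zone.
Total opening cost: 4 + 9 = 13.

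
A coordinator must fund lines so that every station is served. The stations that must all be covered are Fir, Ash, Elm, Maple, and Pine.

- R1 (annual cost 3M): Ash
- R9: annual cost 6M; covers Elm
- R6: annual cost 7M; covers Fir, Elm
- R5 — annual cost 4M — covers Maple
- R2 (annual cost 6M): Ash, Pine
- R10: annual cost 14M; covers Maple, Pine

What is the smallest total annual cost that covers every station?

Choose R6, R5, and R2: together they cover Fir, Ash, Elm, Maple, Pine — every station.
Total annual cost: 7 + 4 + 6 = 17.

17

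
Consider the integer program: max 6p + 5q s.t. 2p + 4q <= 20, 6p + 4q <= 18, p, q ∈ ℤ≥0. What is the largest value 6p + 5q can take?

(p,q)=(1,3): 2·1+4·3=14≤20, 6·1+4·3=18≤18, objective 21.
(p,q)=(0,4): 2·0+4·4=16≤20, 6·0+4·4=16≤18, objective 20.
(p,q)=(1,2): 2·1+4·2=10≤20, 6·1+4·2=14≤18, objective 16.
No feasible integer point exceeds 21.

21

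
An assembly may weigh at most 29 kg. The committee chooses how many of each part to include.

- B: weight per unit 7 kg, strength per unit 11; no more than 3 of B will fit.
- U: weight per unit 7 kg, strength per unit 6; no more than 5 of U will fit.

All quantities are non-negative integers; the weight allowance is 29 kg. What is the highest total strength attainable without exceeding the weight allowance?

39

This is a bounded integer knapsack.
B has the best ratio (11/7); taking only B gives at most 3×11 = 33 (stopped by the supply cap of 3).
Mixing does better — 3×B and 1×U: weight 28 ≤ 29, strength 3·11 + 1·6 = 39.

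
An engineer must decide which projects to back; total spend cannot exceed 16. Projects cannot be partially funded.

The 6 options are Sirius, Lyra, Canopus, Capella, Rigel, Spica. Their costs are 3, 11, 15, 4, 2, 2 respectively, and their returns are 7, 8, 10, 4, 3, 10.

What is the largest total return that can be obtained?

25

Treat it as a binary knapsack problem.
Sirius + Capella + Spica: cost 3 + 4 + 2 = 9 ≤ 16, return 7 + 4 + 10 = 21.
Sirius + Capella + Rigel + Spica: cost 3 + 4 + 2 + 2 = 11 ≤ 16, return 7 + 4 + 3 + 10 = 24.
Sirius + Lyra + Spica: cost 3 + 11 + 2 = 16 ≤ 16, return 7 + 8 + 10 = 25.
Best is Sirius, Lyra, and Spica with total return 25.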